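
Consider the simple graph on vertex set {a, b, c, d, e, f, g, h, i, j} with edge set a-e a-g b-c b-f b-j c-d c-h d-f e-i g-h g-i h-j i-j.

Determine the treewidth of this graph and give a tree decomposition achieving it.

Treewidth 2.
One optimal decomposition is:
Bags: B1 = {a, e, g}  B2 = {e, g, i}  B3 = {g, h, i}  B4 = {h, i, j}  B5 = {c, h, j}  B6 = {b, c, j}  B7 = {b, c, d}  B8 = {b, d, f}
Tree: B1–B2, B2–B3, B3–B4, B4–B5, B5–B6, B6–B7, B7–B8

The largest bag has 3 vertices, giving width 2; this decomposition certifies tw(G) ≤ 2. The edges a–e–i–g–a form a cycle, so G is not a tree and its treewidth is at least 2. Hence tw(G) = 2 exactly.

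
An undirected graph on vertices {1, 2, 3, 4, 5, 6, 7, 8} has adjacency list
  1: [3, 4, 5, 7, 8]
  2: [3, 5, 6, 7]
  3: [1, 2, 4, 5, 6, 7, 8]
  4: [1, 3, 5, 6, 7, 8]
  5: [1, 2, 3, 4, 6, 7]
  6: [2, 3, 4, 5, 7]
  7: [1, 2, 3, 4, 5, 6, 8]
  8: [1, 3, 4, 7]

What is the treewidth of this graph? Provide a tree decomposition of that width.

Treewidth 4.
One such decomposition:
Bags: B1 = {1, 3, 4, 5, 7}  B2 = {3, 4, 5, 6, 7}  B3 = {2, 3, 5, 6, 7}  B4 = {1, 3, 4, 7, 8}
Tree: B1–B2, B2–B3, B1–B4

Each bag holds 5 vertices, so the decomposition has width 4, which upper-bounds the treewidth. Conversely, {2, 3, 5, 6, 7} is a clique of size 5, and the vertices of any clique must share a bag in every tree decomposition; so some bag has ≥ 5 vertices and tw(G) ≥ 4. Hence tw(G) = 4 exactly.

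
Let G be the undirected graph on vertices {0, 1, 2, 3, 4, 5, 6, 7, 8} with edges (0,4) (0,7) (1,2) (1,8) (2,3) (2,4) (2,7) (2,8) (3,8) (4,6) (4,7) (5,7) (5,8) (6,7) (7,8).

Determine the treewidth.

A width-2 tree decomposition is:
Bags: B1 = {2, 3, 8}  B2 = {2, 7, 8}  B3 = {2, 4, 7}  B4 = {1, 2, 8}  B5 = {4, 6, 7}  B6 = {0, 4, 7}  B7 = {5, 7, 8}
Tree: B1–B2, B2–B3, B2–B4, B3–B5, B3–B6, B2–B7
Every bag has size at most 3, so the width is 3 − 1 = 2 and tw(G) ≤ 2. For the lower bound, the 3 vertices {1, 2, 8} are pairwise adjacent, and any tree decomposition puts a clique entirely inside one bag — forcing width ≥ 2. Therefore the treewidth is 2.

2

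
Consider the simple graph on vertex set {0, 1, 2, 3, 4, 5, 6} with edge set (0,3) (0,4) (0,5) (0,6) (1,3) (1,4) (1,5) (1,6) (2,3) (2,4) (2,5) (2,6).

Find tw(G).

A width-3 tree decomposition is:
Bags: B1 = {0, 1, 2, 3}  B2 = {0, 1, 2, 6}  B3 = {0, 1, 2, 4}  B4 = {0, 1, 2, 5}
Tree: B1–B2, B2–B3, B3–B4
Every bag has size at most 4, so the width is 4 − 1 = 3 and tw(G) ≤ 3. For the lower bound: the 4 vertex sets {2,3}, {1,6}, {0}, {4} are disjoint, each induces a connected subgraph, and every pair is joined by at least one edge of G. Contracting each set to a single vertex therefore yields K_{4} as a minor, and since treewidth is minor-monotone, tw(G) ≥ tw(K_{4}) = 3. The upper and lower bounds meet at 3, so that is the treewidth.

3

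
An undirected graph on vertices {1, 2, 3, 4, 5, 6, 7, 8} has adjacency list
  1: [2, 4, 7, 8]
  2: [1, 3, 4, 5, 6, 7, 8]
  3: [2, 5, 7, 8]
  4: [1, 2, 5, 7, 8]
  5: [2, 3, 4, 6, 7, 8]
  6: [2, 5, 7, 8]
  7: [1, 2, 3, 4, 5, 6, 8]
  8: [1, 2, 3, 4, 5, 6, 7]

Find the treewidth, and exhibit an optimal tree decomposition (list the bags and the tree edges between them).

Treewidth 4.
Bags: B1 = {1, 2, 4, 7, 8}  B2 = {2, 4, 5, 7, 8}  B3 = {2, 5, 6, 7, 8}  B4 = {2, 3, 5, 7, 8}
Tree: B1–B2, B2–B3, B2–B4

Every bag has size at most 5, so the width is 5 − 1 = 4 and tw(G) ≤ 4. On the other hand G contains the 5-clique {1, 2, 4, 7, 8}. A clique must lie in a single bag of any decomposition, so no decomposition can have width below 4. Combining the bounds, tw(G) = 4.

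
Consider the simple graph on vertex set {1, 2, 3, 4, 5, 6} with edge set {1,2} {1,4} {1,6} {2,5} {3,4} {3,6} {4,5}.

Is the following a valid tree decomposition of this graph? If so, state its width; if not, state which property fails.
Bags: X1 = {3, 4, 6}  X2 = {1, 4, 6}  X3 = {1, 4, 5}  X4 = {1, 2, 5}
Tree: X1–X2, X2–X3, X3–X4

Every vertex of G appears in some bag (union = {1, 2, 3, 4, 5, 6}); every edge is covered by a bag; and for each vertex v the set of bags containing v is connected in the bag tree. The decomposition is therefore valid. The largest bag has 3 vertices, so the width is 2.

Yes; width 2.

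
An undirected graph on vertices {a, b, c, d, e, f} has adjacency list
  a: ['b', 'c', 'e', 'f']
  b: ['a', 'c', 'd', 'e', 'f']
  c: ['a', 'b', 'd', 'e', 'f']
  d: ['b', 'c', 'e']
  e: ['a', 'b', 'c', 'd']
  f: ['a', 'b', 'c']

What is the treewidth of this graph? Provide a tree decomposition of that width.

Each bag holds 4 vertices, so the decomposition has width 3, which upper-bounds the treewidth. For the lower bound, the 4 vertices {b, c, d, e} are pairwise adjacent, and any tree decomposition puts a clique entirely inside one bag — forcing width ≥ 3. Therefore the treewidth is 3.

Treewidth 3.
Bags: B1 = {b, c, d, e}  B2 = {a, b, c, e}  B3 = {a, b, c, f}
Tree: B1–B2, B2–B3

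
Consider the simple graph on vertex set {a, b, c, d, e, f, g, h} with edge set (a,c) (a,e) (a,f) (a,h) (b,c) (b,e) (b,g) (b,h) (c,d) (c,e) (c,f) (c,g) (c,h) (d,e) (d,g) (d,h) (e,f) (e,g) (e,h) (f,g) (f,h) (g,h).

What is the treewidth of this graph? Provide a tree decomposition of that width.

Every bag has size at most 5, so the width is 5 − 1 = 4 and tw(G) ≤ 4. Conversely, {c, d, e, g, h} is a clique of size 5, and the vertices of any clique must share a bag in every tree decomposition; so some bag has ≥ 5 vertices and tw(G) ≥ 4. Hence tw(G) = 4 exactly.

Treewidth 4.
One such decomposition:
Bags: B1 = {c, e, f, g, h}  B2 = {b, c, e, g, h}  B3 = {a, c, e, f, h}  B4 = {c, d, e, g, h}
Tree: B1–B2, B1–B3, B2–B4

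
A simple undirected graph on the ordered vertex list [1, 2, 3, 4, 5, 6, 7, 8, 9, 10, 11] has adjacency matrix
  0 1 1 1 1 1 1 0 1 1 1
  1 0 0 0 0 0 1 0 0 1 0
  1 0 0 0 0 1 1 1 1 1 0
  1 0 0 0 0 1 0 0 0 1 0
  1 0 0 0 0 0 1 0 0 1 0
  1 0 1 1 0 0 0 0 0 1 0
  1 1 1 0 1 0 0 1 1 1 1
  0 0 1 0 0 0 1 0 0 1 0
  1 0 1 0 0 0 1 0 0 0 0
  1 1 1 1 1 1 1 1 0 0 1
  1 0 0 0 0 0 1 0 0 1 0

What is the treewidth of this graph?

A width-3 tree decomposition is:
Bags: B1 = {1, 3, 7, 9}  B2 = {1, 3, 7, 10}  B3 = {3, 7, 8, 10}  B4 = {1, 5, 7, 10}  B5 = {1, 7, 10, 11}  B6 = {1, 2, 7, 10}  B7 = {1, 3, 6, 10}  B8 = {1, 4, 6, 10}
Tree: B1–B2, B2–B3, B2–B4, B4–B5, B4–B6, B2–B7, B7–B8
Every bag has size at most 4, so the width is 4 − 1 = 3 and tw(G) ≤ 3. For the lower bound, the 4 vertices {3, 7, 8, 10} are pairwise adjacent, and any tree decomposition puts a clique entirely inside one bag — forcing width ≥ 3. Hence tw(G) = 3 exactly.

3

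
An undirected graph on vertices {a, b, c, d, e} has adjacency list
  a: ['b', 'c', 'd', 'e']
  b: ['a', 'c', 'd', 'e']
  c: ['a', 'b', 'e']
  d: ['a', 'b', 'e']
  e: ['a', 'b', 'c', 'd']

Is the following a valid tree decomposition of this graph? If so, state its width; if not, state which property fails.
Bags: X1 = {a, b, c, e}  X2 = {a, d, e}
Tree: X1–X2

No — edge (b,d) lies in no bag.

A tree decomposition must satisfy three properties: every vertex lies in some bag; for every edge, both endpoints lie together in some bag; and for every vertex, the bags containing it form a connected subtree. Here edge (b,d) lies in no bag, so the decomposition is invalid.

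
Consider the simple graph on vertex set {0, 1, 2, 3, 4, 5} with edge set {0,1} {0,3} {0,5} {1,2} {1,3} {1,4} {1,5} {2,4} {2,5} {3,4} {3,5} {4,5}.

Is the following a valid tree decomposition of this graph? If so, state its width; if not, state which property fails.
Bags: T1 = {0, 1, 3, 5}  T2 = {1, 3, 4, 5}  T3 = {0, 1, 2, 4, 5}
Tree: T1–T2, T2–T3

No — bags containing vertex 0 are not connected in the tree.

A tree decomposition must satisfy three properties: every vertex lies in some bag; for every edge, both endpoints lie together in some bag; and for every vertex, the bags containing it form a connected subtree. Here bags containing vertex 0 are not connected in the tree, so the decomposition is invalid.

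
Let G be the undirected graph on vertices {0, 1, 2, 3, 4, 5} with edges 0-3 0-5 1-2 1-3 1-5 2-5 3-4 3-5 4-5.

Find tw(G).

2

A width-2 tree decomposition is:
Bags: B1 = {3, 4, 5}  B2 = {1, 3, 5}  B3 = {1, 2, 5}  B4 = {0, 3, 5}
Tree: B1–B2, B2–B3, B2–B4
Each bag holds 3 vertices, so the decomposition has width 2, which upper-bounds the treewidth. Conversely, {1, 2, 5} is a clique of size 3, and the vertices of any clique must share a bag in every tree decomposition; so some bag has ≥ 3 vertices and tw(G) ≥ 2. Combining the bounds, tw(G) = 2.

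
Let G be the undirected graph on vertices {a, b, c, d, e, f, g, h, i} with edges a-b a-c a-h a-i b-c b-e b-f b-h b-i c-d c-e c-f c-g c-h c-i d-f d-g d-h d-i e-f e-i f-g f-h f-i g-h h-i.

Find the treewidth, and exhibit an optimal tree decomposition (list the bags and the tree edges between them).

Treewidth 4.
One such decomposition:
Bags: B1 = {c, d, f, g, h}  B2 = {c, d, f, h, i}  B3 = {b, c, f, h, i}  B4 = {a, b, c, h, i}  B5 = {b, c, e, f, i}
Tree: B1–B2, B2–B3, B3–B4, B3–B5

The largest bag has 5 vertices, giving width 4; this decomposition certifies tw(G) ≤ 4. For the lower bound, the 5 vertices {a, b, c, h, i} are pairwise adjacent, and any tree decomposition puts a clique entirely inside one bag — forcing width ≥ 4. The upper and lower bounds meet at 4, so that is the treewidth.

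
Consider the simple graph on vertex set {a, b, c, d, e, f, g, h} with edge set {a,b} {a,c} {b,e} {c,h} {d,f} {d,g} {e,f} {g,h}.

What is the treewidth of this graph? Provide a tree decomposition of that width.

Treewidth 2.
One optimal decomposition is:
Bags: B1 = {c, g, h}  B2 = {c, d, g}  B3 = {c, d, f}  B4 = {c, e, f}  B5 = {b, c, e}  B6 = {a, b, c}
Tree: B1–B2, B2–B3, B3–B4, B4–B5, B5–B6

The largest bag has 3 vertices, giving width 2; this decomposition certifies tw(G) ≤ 2. The edges c–h–g–d–f–e–b–a–c form a cycle, so G is not a tree and its treewidth is at least 2. The upper and lower bounds meet at 2, so that is the treewidth.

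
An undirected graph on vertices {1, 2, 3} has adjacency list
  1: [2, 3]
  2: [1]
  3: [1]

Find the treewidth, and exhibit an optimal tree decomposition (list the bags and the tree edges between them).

Each bag holds 2 vertices, so the decomposition has width 1, which upper-bounds the treewidth. Since G has at least one edge (e.g. 1–3), it is not an edgeless graph, so tw(G) ≥ 1. Hence tw(G) = 1 exactly.

Treewidth 1.
One such decomposition:
Bags: B1 = {1, 3}  B2 = {1, 2}
Tree: B1–B2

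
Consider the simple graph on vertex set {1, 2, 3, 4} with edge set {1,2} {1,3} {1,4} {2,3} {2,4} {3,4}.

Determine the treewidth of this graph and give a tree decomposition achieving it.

Treewidth 3.
One such decomposition:
Bags: B1 = {1, 2, 3, 4}
Tree: (single bag)

A single bag containing all 4 vertices is trivially a valid decomposition of width 3. On the other hand G contains the 4-clique {1, 2, 3, 4}. A clique must lie in a single bag of any decomposition, so no decomposition can have width below 3. Hence tw(G) = 3 exactly.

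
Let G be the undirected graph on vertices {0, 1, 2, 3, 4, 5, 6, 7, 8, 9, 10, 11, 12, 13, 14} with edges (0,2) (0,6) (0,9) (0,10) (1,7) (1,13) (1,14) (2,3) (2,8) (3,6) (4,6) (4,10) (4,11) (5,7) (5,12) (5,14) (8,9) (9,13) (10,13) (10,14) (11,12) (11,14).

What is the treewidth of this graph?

A width-3 tree decomposition is:
Bags: B1 = {2, 3, 6, 8}  B2 = {0, 2, 6, 8}  B3 = {0, 6, 8, 9}  B4 = {0, 4, 6, 9}  B5 = {0, 4, 9, 10}  B6 = {4, 9, 10, 13}  B7 = {4, 10, 11, 13}  B8 = {10, 11, 13, 14}  B9 = {1, 11, 13, 14}  B10 = {1, 11, 12, 14}  B11 = {1, 5, 12, 14}  B12 = {1, 5, 7, 12}
Tree: B1–B2, B2–B3, B3–B4, B4–B5, B5–B6, B6–B7, B7–B8, B8–B9, B9–B10, B10–B11, B11–B12
The largest bag has 4 vertices, giving width 3; this decomposition certifies tw(G) ≤ 3. For the lower bound: the 4 vertex sets {2,3,8}, {6}, {0}, {4,9,10,13} are disjoint, each induces a connected subgraph, and every pair is joined by at least one edge of G. Contracting each set to a single vertex therefore yields K_{4} as a minor, and since treewidth is minor-monotone, tw(G) ≥ tw(K_{4}) = 3. Therefore the treewidth is 3.

3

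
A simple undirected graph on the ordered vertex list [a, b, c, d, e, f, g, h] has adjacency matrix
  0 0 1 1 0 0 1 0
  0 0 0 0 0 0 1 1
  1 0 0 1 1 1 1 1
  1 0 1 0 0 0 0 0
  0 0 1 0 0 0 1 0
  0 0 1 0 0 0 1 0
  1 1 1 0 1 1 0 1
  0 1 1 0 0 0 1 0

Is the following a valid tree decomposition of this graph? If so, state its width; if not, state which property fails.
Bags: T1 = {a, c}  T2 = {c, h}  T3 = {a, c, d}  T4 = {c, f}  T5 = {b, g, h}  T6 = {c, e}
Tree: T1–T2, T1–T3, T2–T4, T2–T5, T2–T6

A tree decomposition must satisfy three properties: every vertex lies in some bag; for every edge, both endpoints lie together in some bag; and for every vertex, the bags containing it form a connected subtree. Here edge (g,a) lies in no bag, so the decomposition is invalid.

No — edge (g,a) lies in no bag.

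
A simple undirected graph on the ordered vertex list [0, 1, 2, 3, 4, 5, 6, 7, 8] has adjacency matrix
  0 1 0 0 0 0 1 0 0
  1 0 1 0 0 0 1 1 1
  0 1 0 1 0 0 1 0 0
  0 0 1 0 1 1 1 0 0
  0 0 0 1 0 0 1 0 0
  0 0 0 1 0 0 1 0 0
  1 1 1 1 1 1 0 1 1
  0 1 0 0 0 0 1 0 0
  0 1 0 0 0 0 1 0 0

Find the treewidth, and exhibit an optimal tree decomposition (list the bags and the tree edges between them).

Each bag holds 3 vertices, so the decomposition has width 2, which upper-bounds the treewidth. Conversely, {0, 1, 6} is a clique of size 3, and the vertices of any clique must share a bag in every tree decomposition; so some bag has ≥ 3 vertices and tw(G) ≥ 2. Hence tw(G) = 2 exactly.

Treewidth 2.
One optimal decomposition is:
Bags: B1 = {1, 6, 8}  B2 = {1, 2, 6}  B3 = {1, 6, 7}  B4 = {2, 3, 6}  B5 = {3, 4, 6}  B6 = {0, 1, 6}  B7 = {3, 5, 6}
Tree: B1–B2, B1–B3, B2–B4, B4–B5, B3–B6, B5–B7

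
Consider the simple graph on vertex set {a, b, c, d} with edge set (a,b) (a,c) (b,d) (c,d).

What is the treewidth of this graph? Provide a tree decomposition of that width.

Treewidth 2.
One optimal decomposition is:
Bags: B1 = {a, b, c}  B2 = {b, c, d}
Tree: B1–B2

The largest bag has 3 vertices, giving width 2; this decomposition certifies tw(G) ≤ 2. Since c–a–b–d–c is a cycle in G, G is not acyclic. Forests are exactly the graphs of treewidth ≤ 1, so tw(G) ≥ 2. The upper and lower bounds meet at 2, so that is the treewidth.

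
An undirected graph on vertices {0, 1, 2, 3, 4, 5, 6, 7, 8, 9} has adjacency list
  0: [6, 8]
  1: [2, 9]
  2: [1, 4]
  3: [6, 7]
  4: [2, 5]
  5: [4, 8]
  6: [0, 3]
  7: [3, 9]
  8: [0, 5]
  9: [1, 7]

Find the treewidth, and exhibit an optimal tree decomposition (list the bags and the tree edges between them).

Treewidth 2.
Bags: B1 = {0, 6, 8}  B2 = {3, 6, 8}  B3 = {3, 7, 8}  B4 = {7, 8, 9}  B5 = {1, 8, 9}  B6 = {1, 2, 8}  B7 = {2, 4, 8}  B8 = {4, 5, 8}
Tree: B1–B2, B2–B3, B3–B4, B4–B5, B5–B6, B6–B7, B7–B8

Each bag holds 3 vertices, so the decomposition has width 2, which upper-bounds the treewidth. For the lower bound, G contains the cycle 8–0–6–3–7–9–1–2–4–5–8, so G is not a forest; only forests have treewidth ≤ 1, hence tw(G) ≥ 2. Hence tw(G) = 2 exactly.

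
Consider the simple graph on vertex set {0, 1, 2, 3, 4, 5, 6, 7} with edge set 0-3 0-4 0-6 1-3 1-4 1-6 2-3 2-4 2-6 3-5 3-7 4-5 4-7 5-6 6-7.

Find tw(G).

A width-3 tree decomposition is:
Bags: B1 = {3, 4, 5, 6}  B2 = {0, 3, 4, 6}  B3 = {3, 4, 6, 7}  B4 = {2, 3, 4, 6}  B5 = {1, 3, 4, 6}
Tree: B1–B2, B2–B3, B3–B4, B4–B5
Every bag has size at most 4, so the width is 4 − 1 = 3 and tw(G) ≤ 3. For the lower bound: the 4 vertex sets {5,6}, {0,3}, {4}, {7} are disjoint, each induces a connected subgraph, and every pair is joined by at least one edge of G. Contracting each set to a single vertex therefore yields K_{4} as a minor, and since treewidth is minor-monotone, tw(G) ≥ tw(K_{4}) = 3. Hence tw(G) = 3 exactly.

3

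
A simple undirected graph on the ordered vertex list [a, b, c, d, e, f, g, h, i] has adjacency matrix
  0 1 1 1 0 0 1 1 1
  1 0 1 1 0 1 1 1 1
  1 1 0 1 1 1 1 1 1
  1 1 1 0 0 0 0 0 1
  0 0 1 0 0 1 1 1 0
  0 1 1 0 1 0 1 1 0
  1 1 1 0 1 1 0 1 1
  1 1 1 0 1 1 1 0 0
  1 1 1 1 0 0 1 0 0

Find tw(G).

A width-4 tree decomposition is:
Bags: B1 = {a, b, c, g, h}  B2 = {b, c, f, g, h}  B3 = {c, e, f, g, h}  B4 = {a, b, c, g, i}  B5 = {a, b, c, d, i}
Tree: B1–B2, B2–B3, B1–B4, B4–B5
The largest bag has 5 vertices, giving width 4; this decomposition certifies tw(G) ≤ 4. Conversely, {a, b, c, d, i} is a clique of size 5, and the vertices of any clique must share a bag in every tree decomposition; so some bag has ≥ 5 vertices and tw(G) ≥ 4. The upper and lower bounds meet at 4, so that is the treewidth.

4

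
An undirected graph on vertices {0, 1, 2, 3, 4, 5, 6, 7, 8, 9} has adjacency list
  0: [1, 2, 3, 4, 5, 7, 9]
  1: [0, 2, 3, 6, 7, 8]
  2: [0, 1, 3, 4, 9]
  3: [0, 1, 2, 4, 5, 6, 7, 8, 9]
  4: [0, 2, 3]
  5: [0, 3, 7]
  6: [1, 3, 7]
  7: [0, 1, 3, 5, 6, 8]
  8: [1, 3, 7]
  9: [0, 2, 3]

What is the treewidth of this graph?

3

A width-3 tree decomposition is:
Bags: B1 = {0, 1, 2, 3}  B2 = {0, 1, 3, 7}  B3 = {1, 3, 7, 8}  B4 = {0, 2, 3, 9}  B5 = {0, 2, 3, 4}  B6 = {0, 3, 5, 7}  B7 = {1, 3, 6, 7}
Tree: B1–B2, B2–B3, B1–B4, B4–B5, B2–B6, B3–B7
Each bag holds 4 vertices, so the decomposition has width 3, which upper-bounds the treewidth. Conversely, {0, 1, 2, 3} is a clique of size 4, and the vertices of any clique must share a bag in every tree decomposition; so some bag has ≥ 4 vertices and tw(G) ≥ 3. Combining the bounds, tw(G) = 3.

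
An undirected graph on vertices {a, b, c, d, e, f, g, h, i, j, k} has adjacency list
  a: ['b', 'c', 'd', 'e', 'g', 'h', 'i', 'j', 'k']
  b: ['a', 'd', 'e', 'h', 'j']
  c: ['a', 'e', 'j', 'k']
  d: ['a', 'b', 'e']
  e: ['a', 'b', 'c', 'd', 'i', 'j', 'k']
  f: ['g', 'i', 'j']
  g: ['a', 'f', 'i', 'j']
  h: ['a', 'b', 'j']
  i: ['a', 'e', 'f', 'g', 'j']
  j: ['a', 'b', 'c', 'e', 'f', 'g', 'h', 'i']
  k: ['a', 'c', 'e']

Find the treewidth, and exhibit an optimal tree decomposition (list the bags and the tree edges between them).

Each bag holds 4 vertices, so the decomposition has width 3, which upper-bounds the treewidth. For the lower bound, the 4 vertices {a, b, d, e} are pairwise adjacent, and any tree decomposition puts a clique entirely inside one bag — forcing width ≥ 3. Hence tw(G) = 3 exactly.

Treewidth 3.
One such decomposition:
Bags: B1 = {a, b, e, j}  B2 = {a, c, e, j}  B3 = {a, e, i, j}  B4 = {a, b, h, j}  B5 = {a, b, d, e}  B6 = {a, g, i, j}  B7 = {f, g, i, j}  B8 = {a, c, e, k}
Tree: B1–B2, B1–B3, B1–B4, B1–B5, B3–B6, B6–B7, B2–B8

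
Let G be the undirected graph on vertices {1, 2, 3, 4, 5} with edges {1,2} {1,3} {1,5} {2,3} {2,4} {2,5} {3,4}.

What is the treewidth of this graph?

2

A width-2 tree decomposition is:
Bags: B1 = {1, 2, 3}  B2 = {1, 2, 5}  B3 = {2, 3, 4}
Tree: B1–B2, B1–B3
Every bag has size at most 3, so the width is 3 − 1 = 2 and tw(G) ≤ 2. Conversely, {1, 2, 3} is a clique of size 3, and the vertices of any clique must share a bag in every tree decomposition; so some bag has ≥ 3 vertices and tw(G) ≥ 2. Combining the bounds, tw(G) = 2.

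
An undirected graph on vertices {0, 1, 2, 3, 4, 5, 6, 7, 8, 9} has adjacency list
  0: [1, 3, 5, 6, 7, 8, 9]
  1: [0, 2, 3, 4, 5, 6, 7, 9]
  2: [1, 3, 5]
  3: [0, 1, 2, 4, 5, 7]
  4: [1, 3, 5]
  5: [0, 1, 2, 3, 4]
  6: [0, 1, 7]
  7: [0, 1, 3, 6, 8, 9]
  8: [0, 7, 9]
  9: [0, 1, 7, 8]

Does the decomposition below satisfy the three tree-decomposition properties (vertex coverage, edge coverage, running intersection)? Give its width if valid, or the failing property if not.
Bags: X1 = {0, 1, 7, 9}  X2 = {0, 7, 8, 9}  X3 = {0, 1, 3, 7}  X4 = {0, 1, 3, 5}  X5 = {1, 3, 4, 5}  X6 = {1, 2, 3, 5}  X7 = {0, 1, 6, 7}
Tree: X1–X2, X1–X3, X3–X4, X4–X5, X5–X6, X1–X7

Yes; width 3.

Checking the three conditions: (i) the bags cover all of {0, 1, 2, 3, 4, 5, 6, 7, 8, 9}; (ii) for each edge, some bag contains both endpoints; (iii) the bags containing any fixed vertex form a subtree. All hold, so the decomposition is valid with width 4 − 1 = 3.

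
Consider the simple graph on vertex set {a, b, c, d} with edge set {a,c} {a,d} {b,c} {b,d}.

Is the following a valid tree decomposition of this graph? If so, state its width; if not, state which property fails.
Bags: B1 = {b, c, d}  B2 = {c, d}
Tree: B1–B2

A tree decomposition must satisfy three properties: every vertex lies in some bag; for every edge, both endpoints lie together in some bag; and for every vertex, the bags containing it form a connected subtree. Here vertex a appears in no bag, so the decomposition is invalid.

No — vertex a appears in no bag.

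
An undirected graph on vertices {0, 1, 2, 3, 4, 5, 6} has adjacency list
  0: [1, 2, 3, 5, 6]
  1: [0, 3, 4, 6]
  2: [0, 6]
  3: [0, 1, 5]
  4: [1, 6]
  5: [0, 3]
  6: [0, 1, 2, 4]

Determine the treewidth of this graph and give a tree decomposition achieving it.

Treewidth 2.
One such decomposition:
Bags: B1 = {0, 1, 6}  B2 = {0, 2, 6}  B3 = {0, 1, 3}  B4 = {1, 4, 6}  B5 = {0, 3, 5}
Tree: B1–B2, B1–B3, B1–B4, B3–B5

The largest bag has 3 vertices, giving width 2; this decomposition certifies tw(G) ≤ 2. On the other hand G contains the 3-clique {0, 1, 3}. A clique must lie in a single bag of any decomposition, so no decomposition can have width below 2. The upper and lower bounds meet at 2, so that is the treewidth.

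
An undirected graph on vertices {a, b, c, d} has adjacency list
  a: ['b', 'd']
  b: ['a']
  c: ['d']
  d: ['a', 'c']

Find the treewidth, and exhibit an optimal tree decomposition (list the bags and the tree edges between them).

Treewidth 1.
One optimal decomposition is:
Bags: B1 = {a, b}  B2 = {a, d}  B3 = {c, d}
Tree: B1–B2, B2–B3

The largest bag has 2 vertices, giving width 1; this decomposition certifies tw(G) ≤ 1. G has an edge, so its treewidth is at least 1. Therefore the treewidth is 1.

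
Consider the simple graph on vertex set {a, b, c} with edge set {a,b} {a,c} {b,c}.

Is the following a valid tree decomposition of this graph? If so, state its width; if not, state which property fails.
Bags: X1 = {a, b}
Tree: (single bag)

No — vertex c appears in no bag.

A tree decomposition must satisfy three properties: every vertex lies in some bag; for every edge, both endpoints lie together in some bag; and for every vertex, the bags containing it form a connected subtree. Here vertex c appears in no bag, so the decomposition is invalid.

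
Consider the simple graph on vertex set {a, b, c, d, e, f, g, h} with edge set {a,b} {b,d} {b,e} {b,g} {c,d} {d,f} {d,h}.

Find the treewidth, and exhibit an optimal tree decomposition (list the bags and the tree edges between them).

Treewidth 1.
One such decomposition:
Bags: B1 = {d, h}  B2 = {b, d}  B3 = {b, e}  B4 = {a, b}  B5 = {b, g}  B6 = {c, d}  B7 = {d, f}
Tree: B1–B2, B2–B3, B3–B4, B4–B5, B2–B6, B6–B7

Each bag holds 2 vertices, so the decomposition has width 1, which upper-bounds the treewidth. G has an edge, so its treewidth is at least 1. Therefore the treewidth is 1.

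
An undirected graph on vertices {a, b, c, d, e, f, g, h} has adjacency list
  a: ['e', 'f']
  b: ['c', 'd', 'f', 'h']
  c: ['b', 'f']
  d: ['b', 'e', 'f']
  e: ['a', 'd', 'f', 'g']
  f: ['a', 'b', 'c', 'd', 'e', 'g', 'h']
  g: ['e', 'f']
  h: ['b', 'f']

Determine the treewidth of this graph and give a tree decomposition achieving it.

Treewidth 2.
Bags: B1 = {b, f, h}  B2 = {b, d, f}  B3 = {b, c, f}  B4 = {d, e, f}  B5 = {e, f, g}  B6 = {a, e, f}
Tree: B1–B2, B1–B3, B2–B4, B4–B5, B5–B6

The largest bag has 3 vertices, giving width 2; this decomposition certifies tw(G) ≤ 2. For the lower bound, the 3 vertices {e, f, g} are pairwise adjacent, and any tree decomposition puts a clique entirely inside one bag — forcing width ≥ 2. Hence tw(G) = 2 exactly.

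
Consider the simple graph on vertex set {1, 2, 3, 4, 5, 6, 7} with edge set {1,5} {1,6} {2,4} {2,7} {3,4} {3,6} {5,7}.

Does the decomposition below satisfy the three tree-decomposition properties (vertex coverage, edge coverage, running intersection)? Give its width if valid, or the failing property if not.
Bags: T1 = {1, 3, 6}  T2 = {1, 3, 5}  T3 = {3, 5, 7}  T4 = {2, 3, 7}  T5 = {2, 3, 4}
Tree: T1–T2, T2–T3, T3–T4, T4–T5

Yes; width 2.

Checking the three conditions: (i) the bags cover all of {1, 2, 3, 4, 5, 6, 7}; (ii) for each edge, some bag contains both endpoints; (iii) the bags containing any fixed vertex form a subtree. All hold, so the decomposition is valid with width 3 − 1 = 2.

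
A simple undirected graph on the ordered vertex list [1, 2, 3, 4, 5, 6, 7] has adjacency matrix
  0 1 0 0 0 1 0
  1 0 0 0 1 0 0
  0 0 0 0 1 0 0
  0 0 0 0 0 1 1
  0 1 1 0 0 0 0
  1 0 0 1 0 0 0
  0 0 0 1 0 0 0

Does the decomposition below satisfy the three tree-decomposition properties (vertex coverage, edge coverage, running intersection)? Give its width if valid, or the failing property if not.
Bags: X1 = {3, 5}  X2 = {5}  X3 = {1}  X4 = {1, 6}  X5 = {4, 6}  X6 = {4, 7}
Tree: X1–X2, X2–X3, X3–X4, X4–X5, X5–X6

A tree decomposition must satisfy three properties: every vertex lies in some bag; for every edge, both endpoints lie together in some bag; and for every vertex, the bags containing it form a connected subtree. Here vertex 2 appears in no bag, so the decomposition is invalid.

No — vertex 2 appears in no bag.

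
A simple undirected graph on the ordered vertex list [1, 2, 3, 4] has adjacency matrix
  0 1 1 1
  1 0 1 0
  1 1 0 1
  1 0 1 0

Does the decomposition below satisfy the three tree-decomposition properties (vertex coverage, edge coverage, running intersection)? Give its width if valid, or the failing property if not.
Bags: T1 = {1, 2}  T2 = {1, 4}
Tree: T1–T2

A tree decomposition must satisfy three properties: every vertex lies in some bag; for every edge, both endpoints lie together in some bag; and for every vertex, the bags containing it form a connected subtree. Here vertex 3 appears in no bag, so the decomposition is invalid.

No — vertex 3 appears in no bag.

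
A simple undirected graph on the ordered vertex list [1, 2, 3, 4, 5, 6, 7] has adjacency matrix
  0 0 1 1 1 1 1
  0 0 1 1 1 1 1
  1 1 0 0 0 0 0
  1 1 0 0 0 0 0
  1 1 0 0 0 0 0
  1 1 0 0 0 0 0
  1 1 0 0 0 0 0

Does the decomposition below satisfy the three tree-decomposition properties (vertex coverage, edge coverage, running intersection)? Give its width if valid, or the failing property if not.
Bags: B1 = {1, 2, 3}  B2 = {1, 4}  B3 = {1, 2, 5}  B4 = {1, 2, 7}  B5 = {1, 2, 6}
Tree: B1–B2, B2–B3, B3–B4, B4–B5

A tree decomposition must satisfy three properties: every vertex lies in some bag; for every edge, both endpoints lie together in some bag; and for every vertex, the bags containing it form a connected subtree. Here edge (2,4) lies in no bag, so the decomposition is invalid.

No — edge (2,4) lies in no bag.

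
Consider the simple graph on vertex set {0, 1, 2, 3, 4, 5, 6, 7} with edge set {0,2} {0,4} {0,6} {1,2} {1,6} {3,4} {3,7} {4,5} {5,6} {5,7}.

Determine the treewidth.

2

A width-2 tree decomposition is:
Bags: B1 = {3, 4, 7}  B2 = {4, 5, 7}  B3 = {0, 4, 5}  B4 = {0, 5, 6}  B5 = {0, 2, 6}  B6 = {1, 2, 6}
Tree: B1–B2, B2–B3, B3–B4, B4–B5, B5–B6
Each bag holds 3 vertices, so the decomposition has width 2, which upper-bounds the treewidth. The edges 3–7–5–4–3 form a cycle, so G is not a tree and its treewidth is at least 2. The upper and lower bounds meet at 2, so that is the treewidth.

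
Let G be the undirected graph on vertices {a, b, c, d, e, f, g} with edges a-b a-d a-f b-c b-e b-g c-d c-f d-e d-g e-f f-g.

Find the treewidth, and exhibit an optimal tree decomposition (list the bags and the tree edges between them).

Treewidth 3.
Bags: B1 = {b, d, f, g}  B2 = {b, d, e, f}  B3 = {a, b, d, f}  B4 = {b, c, d, f}
Tree: B1–B2, B2–B3, B3–B4

Every bag has size at most 4, so the width is 4 − 1 = 3 and tw(G) ≤ 3. For the lower bound: the 4 vertex sets {f,g}, {d,e}, {b}, {a} are disjoint, each induces a connected subgraph, and every pair is joined by at least one edge of G. Contracting each set to a single vertex therefore yields K_{4} as a minor, and since treewidth is minor-monotone, tw(G) ≥ tw(K_{4}) = 3. Combining the bounds, tw(G) = 3.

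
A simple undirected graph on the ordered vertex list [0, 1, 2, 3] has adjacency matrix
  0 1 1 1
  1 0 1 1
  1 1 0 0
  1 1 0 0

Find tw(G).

2

A width-2 tree decomposition is:
Bags: B1 = {0, 1, 2}  B2 = {0, 1, 3}
Tree: B1–B2
Every bag has size at most 3, so the width is 3 − 1 = 2 and tw(G) ≤ 2. Conversely, {0, 1, 2} is a clique of size 3, and the vertices of any clique must share a bag in every tree decomposition; so some bag has ≥ 3 vertices and tw(G) ≥ 2. Combining the bounds, tw(G) = 2.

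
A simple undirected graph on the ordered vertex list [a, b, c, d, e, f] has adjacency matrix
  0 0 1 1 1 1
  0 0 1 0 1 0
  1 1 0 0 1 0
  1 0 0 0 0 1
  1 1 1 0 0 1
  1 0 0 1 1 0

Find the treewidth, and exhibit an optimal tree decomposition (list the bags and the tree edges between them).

Each bag holds 3 vertices, so the decomposition has width 2, which upper-bounds the treewidth. On the other hand G contains the 3-clique {a, d, f}. A clique must lie in a single bag of any decomposition, so no decomposition can have width below 2. Therefore the treewidth is 2.

Treewidth 2.
One such decomposition:
Bags: B1 = {a, c, e}  B2 = {a, e, f}  B3 = {a, d, f}  B4 = {b, c, e}
Tree: B1–B2, B2–B3, B1–B4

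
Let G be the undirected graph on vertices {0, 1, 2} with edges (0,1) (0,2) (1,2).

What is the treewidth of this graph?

2

A width-2 tree decomposition is:
Bags: B1 = {0, 1, 2}
Tree: (single bag)
A single bag containing all 3 vertices is trivially a valid decomposition of width 2. On the other hand G contains the 3-clique {0, 1, 2}. A clique must lie in a single bag of any decomposition, so no decomposition can have width below 2. Hence tw(G) = 2 exactly.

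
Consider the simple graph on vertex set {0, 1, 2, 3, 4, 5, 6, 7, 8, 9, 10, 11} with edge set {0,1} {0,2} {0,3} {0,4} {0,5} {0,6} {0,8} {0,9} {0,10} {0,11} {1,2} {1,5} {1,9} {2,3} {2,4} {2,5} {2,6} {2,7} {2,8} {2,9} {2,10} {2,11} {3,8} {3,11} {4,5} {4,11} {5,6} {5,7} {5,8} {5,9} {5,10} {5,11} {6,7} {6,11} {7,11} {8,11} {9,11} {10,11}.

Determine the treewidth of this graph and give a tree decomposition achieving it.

Each bag holds 5 vertices, so the decomposition has width 4, which upper-bounds the treewidth. On the other hand G contains the 5-clique {0, 2, 3, 8, 11}. A clique must lie in a single bag of any decomposition, so no decomposition can have width below 4. Therefore the treewidth is 4.

Treewidth 4.
One optimal decomposition is:
Bags: B1 = {0, 2, 5, 10, 11}  B2 = {0, 2, 4, 5, 11}  B3 = {0, 2, 5, 9, 11}  B4 = {0, 1, 2, 5, 9}  B5 = {0, 2, 5, 6, 11}  B6 = {0, 2, 5, 8, 11}  B7 = {2, 5, 6, 7, 11}  B8 = {0, 2, 3, 8, 11}
Tree: B1–B2, B2–B3, B3–B4, B2–B5, B3–B6, B5–B7, B6–B8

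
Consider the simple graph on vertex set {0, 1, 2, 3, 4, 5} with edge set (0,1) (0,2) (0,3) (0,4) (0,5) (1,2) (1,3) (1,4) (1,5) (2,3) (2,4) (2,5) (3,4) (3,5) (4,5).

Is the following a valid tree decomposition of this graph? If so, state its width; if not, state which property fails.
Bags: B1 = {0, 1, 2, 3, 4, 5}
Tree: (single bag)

Vertex coverage: the bags together contain {0, 1, 2, 3, 4, 5}, the full vertex set. Edge coverage: each edge of G has both endpoints in at least one bag. Running intersection: for every vertex, the bags containing it form a connected subtree. All three properties hold, so this is a valid tree decomposition of width max|bag| − 1 = 5, and hence tw(G) ≤ 5.

Yes; width 5.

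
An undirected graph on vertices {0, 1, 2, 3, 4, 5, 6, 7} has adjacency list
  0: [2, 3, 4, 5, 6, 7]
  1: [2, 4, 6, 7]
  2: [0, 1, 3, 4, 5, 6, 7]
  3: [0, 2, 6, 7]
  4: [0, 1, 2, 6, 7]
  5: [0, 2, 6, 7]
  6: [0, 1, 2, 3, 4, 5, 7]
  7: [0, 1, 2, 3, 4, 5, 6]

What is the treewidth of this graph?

A width-4 tree decomposition is:
Bags: B1 = {0, 2, 5, 6, 7}  B2 = {0, 2, 4, 6, 7}  B3 = {1, 2, 4, 6, 7}  B4 = {0, 2, 3, 6, 7}
Tree: B1–B2, B2–B3, B1–B4
The largest bag has 5 vertices, giving width 4; this decomposition certifies tw(G) ≤ 4. Conversely, {0, 2, 3, 6, 7} is a clique of size 5, and the vertices of any clique must share a bag in every tree decomposition; so some bag has ≥ 5 vertices and tw(G) ≥ 4. Therefore the treewidth is 4.

4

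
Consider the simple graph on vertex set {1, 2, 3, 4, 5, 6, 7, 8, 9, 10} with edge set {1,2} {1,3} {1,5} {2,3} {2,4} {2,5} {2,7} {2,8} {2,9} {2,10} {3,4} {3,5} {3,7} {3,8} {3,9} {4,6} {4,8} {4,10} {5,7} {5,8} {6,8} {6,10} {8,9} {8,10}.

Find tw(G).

A width-3 tree decomposition is:
Bags: B1 = {1, 2, 3, 5}  B2 = {2, 3, 5, 8}  B3 = {2, 3, 4, 8}  B4 = {2, 4, 8, 10}  B5 = {2, 3, 5, 7}  B6 = {2, 3, 8, 9}  B7 = {4, 6, 8, 10}
Tree: B1–B2, B2–B3, B3–B4, B2–B5, B2–B6, B4–B7
The largest bag has 4 vertices, giving width 3; this decomposition certifies tw(G) ≤ 3. For the lower bound, the 4 vertices {2, 4, 8, 10} are pairwise adjacent, and any tree decomposition puts a clique entirely inside one bag — forcing width ≥ 3. Therefore the treewidth is 3.

3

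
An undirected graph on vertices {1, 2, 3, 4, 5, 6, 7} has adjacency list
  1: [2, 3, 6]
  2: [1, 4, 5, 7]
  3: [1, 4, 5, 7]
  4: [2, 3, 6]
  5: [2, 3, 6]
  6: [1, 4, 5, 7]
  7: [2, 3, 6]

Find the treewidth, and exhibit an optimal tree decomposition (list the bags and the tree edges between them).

Treewidth 3.
Bags: B1 = {2, 3, 6, 7}  B2 = {1, 2, 3, 6}  B3 = {2, 3, 5, 6}  B4 = {2, 3, 4, 6}
Tree: B1–B2, B2–B3, B3–B4

The largest bag has 4 vertices, giving width 3; this decomposition certifies tw(G) ≤ 3. For the lower bound: the 4 vertex sets {2,7}, {1,6}, {3}, {5} are disjoint, each induces a connected subgraph, and every pair is joined by at least one edge of G. Contracting each set to a single vertex therefore yields K_{4} as a minor, and since treewidth is minor-monotone, tw(G) ≥ tw(K_{4}) = 3. Hence tw(G) = 3 exactly.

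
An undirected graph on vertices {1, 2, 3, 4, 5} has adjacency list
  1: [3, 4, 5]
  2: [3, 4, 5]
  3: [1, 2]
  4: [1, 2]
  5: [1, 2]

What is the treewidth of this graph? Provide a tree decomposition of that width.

Treewidth 2.
One optimal decomposition is:
Bags: B1 = {1, 2, 3}  B2 = {1, 2, 4}  B3 = {1, 2, 5}
Tree: B1–B2, B2–B3

Every bag has size at most 3, so the width is 3 − 1 = 2 and tw(G) ≤ 2. For the lower bound, G contains the cycle 3–1–4–2–3, so G is not a forest; only forests have treewidth ≤ 1, hence tw(G) ≥ 2. Combining the bounds, tw(G) = 2.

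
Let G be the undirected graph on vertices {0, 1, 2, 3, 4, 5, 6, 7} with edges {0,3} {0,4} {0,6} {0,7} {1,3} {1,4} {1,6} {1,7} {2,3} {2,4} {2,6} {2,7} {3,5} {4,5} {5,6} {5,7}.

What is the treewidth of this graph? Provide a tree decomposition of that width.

The largest bag has 5 vertices, giving width 4; this decomposition certifies tw(G) ≤ 4. For the lower bound: the 5 vertex sets {5,7}, {1,4}, {0,6}, {3}, {2} are disjoint, each induces a connected subgraph, and every pair is joined by at least one edge of G. Contracting each set to a single vertex therefore yields K_{5} as a minor, and since treewidth is minor-monotone, tw(G) ≥ tw(K_{5}) = 4. Hence tw(G) = 4 exactly.

Treewidth 4.
Bags: B1 = {3, 4, 5, 6, 7}  B2 = {1, 3, 4, 6, 7}  B3 = {0, 3, 4, 6, 7}  B4 = {2, 3, 4, 6, 7}
Tree: B1–B2, B2–B3, B3–B4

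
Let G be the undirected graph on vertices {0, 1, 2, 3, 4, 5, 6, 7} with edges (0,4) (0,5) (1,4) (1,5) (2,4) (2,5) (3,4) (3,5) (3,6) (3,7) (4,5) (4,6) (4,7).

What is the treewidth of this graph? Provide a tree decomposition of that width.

Treewidth 2.
One optimal decomposition is:
Bags: B1 = {0, 4, 5}  B2 = {3, 4, 5}  B3 = {2, 4, 5}  B4 = {1, 4, 5}  B5 = {3, 4, 7}  B6 = {3, 4, 6}
Tree: B1–B2, B1–B3, B1–B4, B2–B5, B5–B6

Each bag holds 3 vertices, so the decomposition has width 2, which upper-bounds the treewidth. For the lower bound, the 3 vertices {0, 4, 5} are pairwise adjacent, and any tree decomposition puts a clique entirely inside one bag — forcing width ≥ 2. Hence tw(G) = 2 exactly.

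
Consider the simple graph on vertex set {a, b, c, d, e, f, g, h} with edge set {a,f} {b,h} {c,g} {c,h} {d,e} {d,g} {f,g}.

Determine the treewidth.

1

A width-1 tree decomposition is:
Bags: B1 = {d, g}  B2 = {f, g}  B3 = {c, g}  B4 = {a, f}  B5 = {c, h}  B6 = {b, h}  B7 = {d, e}
Tree: B1–B2, B2–B3, B2–B4, B3–B5, B5–B6, B1–B7
Every bag has size at most 2, so the width is 2 − 1 = 1 and tw(G) ≤ 1. Any graph with an edge has treewidth ≥ 1, and G has the edge g–d. Hence tw(G) = 1 exactly.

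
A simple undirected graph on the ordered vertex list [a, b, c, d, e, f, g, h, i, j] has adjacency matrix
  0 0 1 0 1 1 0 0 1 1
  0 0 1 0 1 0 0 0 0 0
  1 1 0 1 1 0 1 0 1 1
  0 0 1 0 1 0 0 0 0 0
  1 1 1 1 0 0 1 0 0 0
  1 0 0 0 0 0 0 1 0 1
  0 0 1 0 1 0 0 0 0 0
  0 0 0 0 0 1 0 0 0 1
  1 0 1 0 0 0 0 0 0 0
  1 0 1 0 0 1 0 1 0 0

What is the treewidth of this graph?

A width-2 tree decomposition is:
Bags: B1 = {a, c, j}  B2 = {a, c, e}  B3 = {a, c, i}  B4 = {b, c, e}  B5 = {c, e, g}  B6 = {a, f, j}  B7 = {f, h, j}  B8 = {c, d, e}
Tree: B1–B2, B2–B3, B2–B4, B4–B5, B1–B6, B6–B7, B4–B8
The largest bag has 3 vertices, giving width 2; this decomposition certifies tw(G) ≤ 2. Conversely, {f, h, j} is a clique of size 3, and the vertices of any clique must share a bag in every tree decomposition; so some bag has ≥ 3 vertices and tw(G) ≥ 2. The upper and lower bounds meet at 2, so that is the treewidth.

2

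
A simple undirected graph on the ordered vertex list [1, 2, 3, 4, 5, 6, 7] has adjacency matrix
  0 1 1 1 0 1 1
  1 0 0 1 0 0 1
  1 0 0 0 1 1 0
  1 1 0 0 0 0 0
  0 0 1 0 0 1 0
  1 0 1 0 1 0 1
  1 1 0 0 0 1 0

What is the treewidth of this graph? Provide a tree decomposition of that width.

Treewidth 2.
Bags: B1 = {1, 6, 7}  B2 = {1, 2, 7}  B3 = {1, 3, 6}  B4 = {3, 5, 6}  B5 = {1, 2, 4}
Tree: B1–B2, B1–B3, B3–B4, B2–B5

The largest bag has 3 vertices, giving width 2; this decomposition certifies tw(G) ≤ 2. For the lower bound, the 3 vertices {1, 2, 4} are pairwise adjacent, and any tree decomposition puts a clique entirely inside one bag — forcing width ≥ 2. The upper and lower bounds meet at 2, so that is the treewidth.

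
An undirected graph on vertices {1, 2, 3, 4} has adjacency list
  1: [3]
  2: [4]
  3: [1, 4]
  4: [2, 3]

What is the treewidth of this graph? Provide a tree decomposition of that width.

Treewidth 1.
One such decomposition:
Bags: B1 = {3, 4}  B2 = {2, 4}  B3 = {1, 3}
Tree: B1–B2, B1–B3

The largest bag has 2 vertices, giving width 1; this decomposition certifies tw(G) ≤ 1. Any graph with an edge has treewidth ≥ 1, and G has the edge 4–3. Hence tw(G) = 1 exactly.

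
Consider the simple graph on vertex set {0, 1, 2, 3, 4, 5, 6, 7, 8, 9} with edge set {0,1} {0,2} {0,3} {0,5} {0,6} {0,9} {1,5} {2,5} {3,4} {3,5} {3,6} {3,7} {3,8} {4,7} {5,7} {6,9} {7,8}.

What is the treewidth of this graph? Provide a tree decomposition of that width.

Each bag holds 3 vertices, so the decomposition has width 2, which upper-bounds the treewidth. For the lower bound, the 3 vertices {0, 6, 9} are pairwise adjacent, and any tree decomposition puts a clique entirely inside one bag — forcing width ≥ 2. Combining the bounds, tw(G) = 2.

Treewidth 2.
One such decomposition:
Bags: B1 = {0, 2, 5}  B2 = {0, 3, 5}  B3 = {3, 5, 7}  B4 = {0, 3, 6}  B5 = {3, 7, 8}  B6 = {3, 4, 7}  B7 = {0, 1, 5}  B8 = {0, 6, 9}
Tree: B1–B2, B2–B3, B2–B4, B3–B5, B5–B6, B2–B7, B4–B8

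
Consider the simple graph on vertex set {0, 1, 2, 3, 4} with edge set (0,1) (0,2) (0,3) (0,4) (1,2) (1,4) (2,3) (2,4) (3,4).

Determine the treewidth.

A width-3 tree decomposition is:
Bags: B1 = {0, 2, 3, 4}  B2 = {0, 1, 2, 4}
Tree: B1–B2
The largest bag has 4 vertices, giving width 3; this decomposition certifies tw(G) ≤ 3. For the lower bound, the 4 vertices {0, 1, 2, 4} are pairwise adjacent, and any tree decomposition puts a clique entirely inside one bag — forcing width ≥ 3. Therefore the treewidth is 3.

3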